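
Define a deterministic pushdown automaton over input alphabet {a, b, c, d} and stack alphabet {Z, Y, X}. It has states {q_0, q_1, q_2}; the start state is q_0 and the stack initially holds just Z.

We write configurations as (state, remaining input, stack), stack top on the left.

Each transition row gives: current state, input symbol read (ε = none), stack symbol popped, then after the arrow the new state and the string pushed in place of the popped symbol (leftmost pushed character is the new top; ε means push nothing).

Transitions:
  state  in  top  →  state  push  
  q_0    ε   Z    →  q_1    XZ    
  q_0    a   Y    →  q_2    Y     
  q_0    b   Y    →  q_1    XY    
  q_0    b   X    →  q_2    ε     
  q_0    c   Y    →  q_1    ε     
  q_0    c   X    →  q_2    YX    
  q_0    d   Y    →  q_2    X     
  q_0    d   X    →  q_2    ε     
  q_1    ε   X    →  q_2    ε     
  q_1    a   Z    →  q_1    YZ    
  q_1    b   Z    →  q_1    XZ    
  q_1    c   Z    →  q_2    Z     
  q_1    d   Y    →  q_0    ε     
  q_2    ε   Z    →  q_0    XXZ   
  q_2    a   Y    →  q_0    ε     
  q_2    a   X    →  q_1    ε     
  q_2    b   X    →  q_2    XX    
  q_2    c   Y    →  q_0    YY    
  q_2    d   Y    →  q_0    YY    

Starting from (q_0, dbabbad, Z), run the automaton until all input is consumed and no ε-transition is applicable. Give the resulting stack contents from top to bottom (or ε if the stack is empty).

(q_0, dbabbad, Z)
  ε-move, top Z: go to q_1, push XZ → (q_1, dbabbad, XZ)
  ε-move, top X: go to q_2, push ε → (q_2, dbabbad, Z)
  ε-move, top Z: go to q_0, push XXZ → (q_0, dbabbad, XXZ)
  read d, top X: go to q_2, push ε → (q_2, babbad, XZ)
  read b, top X: go to q_2, push XX → (q_2, abbad, XXZ)
  read a, top X: go to q_1, push ε → (q_1, bbad, XZ)
  ε-move, top X: go to q_2, push ε → (q_2, bbad, Z)
  ε-move, top Z: go to q_0, push XXZ → (q_0, bbad, XXZ)
  read b, top X: go to q_2, push ε → (q_2, bad, XZ)
  read b, top X: go to q_2, push XX → (q_2, ad, XXZ)
  read a, top X: go to q_1, push ε → (q_1, d, XZ)
  ε-move, top X: go to q_2, push ε → (q_2, d, Z)
  ε-move, top Z: go to q_0, push XXZ → (q_0, d, XXZ)
  read d, top X: go to q_2, push ε → (q_2, ε, XZ)
All input consumed in state q_2 with stack XZ.

XZ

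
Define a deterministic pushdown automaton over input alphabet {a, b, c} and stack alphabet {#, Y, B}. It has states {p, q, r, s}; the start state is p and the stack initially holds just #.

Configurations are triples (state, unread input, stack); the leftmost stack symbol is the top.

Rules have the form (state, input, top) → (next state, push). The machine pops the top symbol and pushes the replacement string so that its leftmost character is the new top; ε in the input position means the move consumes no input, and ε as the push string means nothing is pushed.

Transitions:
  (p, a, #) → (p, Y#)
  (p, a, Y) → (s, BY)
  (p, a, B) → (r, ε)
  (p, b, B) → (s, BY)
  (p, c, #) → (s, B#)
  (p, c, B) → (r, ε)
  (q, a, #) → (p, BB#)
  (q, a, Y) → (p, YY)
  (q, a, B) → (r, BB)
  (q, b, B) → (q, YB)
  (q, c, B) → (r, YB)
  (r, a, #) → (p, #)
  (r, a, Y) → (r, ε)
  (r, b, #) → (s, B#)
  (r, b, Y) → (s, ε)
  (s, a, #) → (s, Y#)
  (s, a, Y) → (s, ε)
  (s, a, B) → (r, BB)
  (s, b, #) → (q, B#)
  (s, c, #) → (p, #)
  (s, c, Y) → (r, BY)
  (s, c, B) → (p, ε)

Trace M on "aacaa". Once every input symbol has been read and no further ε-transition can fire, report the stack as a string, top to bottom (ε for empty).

BBY#

(p, aacaa, #)
  read a, top #: go to p, push Y# → (p, acaa, Y#)
  read a, top Y: go to s, push BY → (s, caa, BY#)
  read c, top B: go to p, push ε → (p, aa, Y#)
  read a, top Y: go to s, push BY → (s, a, BY#)
  read a, top B: go to r, push BB → (r, ε, BBY#)
All input consumed in state r with stack BBY#.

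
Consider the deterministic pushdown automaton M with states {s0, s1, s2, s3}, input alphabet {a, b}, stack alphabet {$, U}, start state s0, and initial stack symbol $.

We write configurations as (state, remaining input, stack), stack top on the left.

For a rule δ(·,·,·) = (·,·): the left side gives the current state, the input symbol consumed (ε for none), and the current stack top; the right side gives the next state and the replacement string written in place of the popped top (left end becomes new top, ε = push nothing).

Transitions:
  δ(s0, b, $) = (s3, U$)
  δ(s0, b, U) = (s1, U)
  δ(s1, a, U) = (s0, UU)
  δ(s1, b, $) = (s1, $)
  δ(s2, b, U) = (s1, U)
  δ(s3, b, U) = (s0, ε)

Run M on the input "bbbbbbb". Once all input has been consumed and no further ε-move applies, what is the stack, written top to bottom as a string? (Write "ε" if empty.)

U$

(s0, bbbbbbb, $)
  read b, top $: go to s3, push U$ → (s3, bbbbbb, U$)
  read b, top U: go to s0, push ε → (s0, bbbbb, $)
  read b, top $: go to s3, push U$ → (s3, bbbb, U$)
  read b, top U: go to s0, push ε → (s0, bbb, $)
  read b, top $: go to s3, push U$ → (s3, bb, U$)
  read b, top U: go to s0, push ε → (s0, b, $)
  read b, top $: go to s3, push U$ → (s3, ε, U$)
All input consumed in state s3 with stack U$.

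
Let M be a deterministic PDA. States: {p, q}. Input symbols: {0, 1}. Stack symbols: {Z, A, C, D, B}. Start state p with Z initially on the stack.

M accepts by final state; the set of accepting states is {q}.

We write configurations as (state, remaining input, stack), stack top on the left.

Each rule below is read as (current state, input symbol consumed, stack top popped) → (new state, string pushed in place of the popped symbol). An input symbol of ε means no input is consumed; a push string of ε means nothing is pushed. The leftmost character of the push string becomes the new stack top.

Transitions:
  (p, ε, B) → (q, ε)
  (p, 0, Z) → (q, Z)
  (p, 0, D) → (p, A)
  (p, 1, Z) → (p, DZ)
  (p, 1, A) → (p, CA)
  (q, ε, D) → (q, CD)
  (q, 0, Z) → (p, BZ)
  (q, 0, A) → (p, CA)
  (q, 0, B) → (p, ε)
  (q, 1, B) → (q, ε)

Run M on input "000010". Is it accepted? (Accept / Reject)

Reject

(p, 000010, Z)
  read 0, top Z: go to q, push Z → (q, 00010, Z)
  read 0, top Z: go to p, push BZ → (p, 0010, BZ)
  ε-move, top B: go to q, push ε → (q, 0010, Z)
  read 0, top Z: go to p, push BZ → (p, 010, BZ)
  ε-move, top B: go to q, push ε → (q, 010, Z)
  read 0, top Z: go to p, push BZ → (p, 10, BZ)
  ε-move, top B: go to q, push ε → (q, 10, Z)
No transition applies at (q, 10, Z); input not fully consumed.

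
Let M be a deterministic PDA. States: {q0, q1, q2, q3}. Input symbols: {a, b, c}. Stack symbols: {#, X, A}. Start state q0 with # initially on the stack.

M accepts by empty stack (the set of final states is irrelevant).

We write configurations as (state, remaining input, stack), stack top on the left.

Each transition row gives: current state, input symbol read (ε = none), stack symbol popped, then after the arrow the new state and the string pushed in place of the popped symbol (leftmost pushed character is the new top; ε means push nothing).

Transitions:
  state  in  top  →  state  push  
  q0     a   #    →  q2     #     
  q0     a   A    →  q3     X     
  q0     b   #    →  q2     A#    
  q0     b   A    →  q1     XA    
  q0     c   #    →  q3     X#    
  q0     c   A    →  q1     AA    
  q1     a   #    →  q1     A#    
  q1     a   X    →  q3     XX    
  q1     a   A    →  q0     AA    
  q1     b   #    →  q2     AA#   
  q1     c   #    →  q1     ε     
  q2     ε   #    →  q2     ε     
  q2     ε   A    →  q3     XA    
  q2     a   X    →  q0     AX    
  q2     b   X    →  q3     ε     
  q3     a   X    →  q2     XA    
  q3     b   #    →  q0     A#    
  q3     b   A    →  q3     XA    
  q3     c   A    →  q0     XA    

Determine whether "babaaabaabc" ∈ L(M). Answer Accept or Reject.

Reject

(q0, babaaabaabc, #)
  read b, top #: go to q2, push A# → (q2, abaaabaabc, A#)
  ε-move, top A: go to q3, push XA → (q3, abaaabaabc, XA#)
  read a, top X: go to q2, push XA → (q2, baaabaabc, XAA#)
  read b, top X: go to q3, push ε → (q3, aaabaabc, AA#)
No transition applies at (q3, aaabaabc, AA#); input not fully consumed.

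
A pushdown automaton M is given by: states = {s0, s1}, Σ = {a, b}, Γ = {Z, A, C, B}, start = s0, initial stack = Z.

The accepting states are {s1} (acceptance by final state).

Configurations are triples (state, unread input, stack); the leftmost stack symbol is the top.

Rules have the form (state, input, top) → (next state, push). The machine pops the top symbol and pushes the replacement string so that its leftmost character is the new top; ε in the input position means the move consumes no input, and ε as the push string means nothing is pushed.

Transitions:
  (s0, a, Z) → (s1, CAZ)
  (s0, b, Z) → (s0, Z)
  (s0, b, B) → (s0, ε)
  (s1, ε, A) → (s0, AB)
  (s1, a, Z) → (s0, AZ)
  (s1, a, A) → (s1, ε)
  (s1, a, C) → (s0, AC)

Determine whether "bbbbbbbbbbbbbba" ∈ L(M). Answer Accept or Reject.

One accepting computation: (s0, bbbbbbbbbbbbbba, Z) ⊢ (s0, bbbbbbbbbbbbba, Z) ⊢ (s0, bbbbbbbbbbbba, Z) ⊢ (s0, bbbbbbbbbbba, Z) ⊢ (s0, bbbbbbbbbba, Z) ⊢ (s0, bbbbbbbbba, Z) ⊢ (s0, bbbbbbbba, Z) ⊢ (s0, bbbbbbba, Z) ⊢ (s0, bbbbbba, Z) ⊢ (s0, bbbbba, Z) ⊢ (s0, bbbba, Z) ⊢ (s0, bbba, Z) ⊢ (s0, bba, Z) ⊢ (s0, ba, Z) ⊢ (s0, a, Z) ⊢ (s1, ε, CAZ)
All input consumed and state s1 ∈ F.

Accept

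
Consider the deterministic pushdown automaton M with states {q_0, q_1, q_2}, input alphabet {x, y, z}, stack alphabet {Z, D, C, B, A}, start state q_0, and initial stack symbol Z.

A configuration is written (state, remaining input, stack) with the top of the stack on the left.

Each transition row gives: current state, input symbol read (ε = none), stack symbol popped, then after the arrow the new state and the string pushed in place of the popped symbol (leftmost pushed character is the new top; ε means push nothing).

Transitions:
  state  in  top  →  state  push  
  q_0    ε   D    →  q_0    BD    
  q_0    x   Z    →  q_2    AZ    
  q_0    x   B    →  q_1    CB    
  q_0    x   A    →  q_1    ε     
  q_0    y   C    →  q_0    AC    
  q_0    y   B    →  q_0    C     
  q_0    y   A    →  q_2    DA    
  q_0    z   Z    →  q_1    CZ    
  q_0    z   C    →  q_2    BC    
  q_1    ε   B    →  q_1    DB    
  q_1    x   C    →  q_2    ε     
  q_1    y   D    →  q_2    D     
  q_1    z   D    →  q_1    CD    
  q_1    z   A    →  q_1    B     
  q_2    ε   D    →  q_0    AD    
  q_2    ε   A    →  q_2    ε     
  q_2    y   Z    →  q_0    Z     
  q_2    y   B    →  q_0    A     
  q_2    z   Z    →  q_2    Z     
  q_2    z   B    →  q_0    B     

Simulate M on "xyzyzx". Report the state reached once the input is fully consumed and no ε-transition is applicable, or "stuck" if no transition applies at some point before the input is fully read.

stuck

(q_0, xyzyzx, Z) ⊢ (q_2, yzyzx, AZ) ⊢ (q_2, yzyzx, Z) ⊢ (q_0, zyzx, Z) ⊢ (q_1, yzx, CZ)
No transition for (q_1, y, top C); M blocks with input yzx remaining.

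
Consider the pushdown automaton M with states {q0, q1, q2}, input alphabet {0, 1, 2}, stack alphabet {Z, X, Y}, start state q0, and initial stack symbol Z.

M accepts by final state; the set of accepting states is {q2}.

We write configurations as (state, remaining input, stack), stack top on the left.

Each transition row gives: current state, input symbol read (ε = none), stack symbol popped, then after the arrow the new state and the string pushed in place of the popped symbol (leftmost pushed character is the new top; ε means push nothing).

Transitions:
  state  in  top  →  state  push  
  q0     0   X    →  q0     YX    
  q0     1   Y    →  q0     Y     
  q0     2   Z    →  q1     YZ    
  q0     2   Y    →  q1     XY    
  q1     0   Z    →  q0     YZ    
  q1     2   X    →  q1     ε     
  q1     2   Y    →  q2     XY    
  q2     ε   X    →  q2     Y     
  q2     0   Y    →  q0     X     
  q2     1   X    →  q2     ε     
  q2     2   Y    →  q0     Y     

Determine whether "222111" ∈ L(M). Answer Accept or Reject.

Reject

No computation consumes all input and reaches a final state.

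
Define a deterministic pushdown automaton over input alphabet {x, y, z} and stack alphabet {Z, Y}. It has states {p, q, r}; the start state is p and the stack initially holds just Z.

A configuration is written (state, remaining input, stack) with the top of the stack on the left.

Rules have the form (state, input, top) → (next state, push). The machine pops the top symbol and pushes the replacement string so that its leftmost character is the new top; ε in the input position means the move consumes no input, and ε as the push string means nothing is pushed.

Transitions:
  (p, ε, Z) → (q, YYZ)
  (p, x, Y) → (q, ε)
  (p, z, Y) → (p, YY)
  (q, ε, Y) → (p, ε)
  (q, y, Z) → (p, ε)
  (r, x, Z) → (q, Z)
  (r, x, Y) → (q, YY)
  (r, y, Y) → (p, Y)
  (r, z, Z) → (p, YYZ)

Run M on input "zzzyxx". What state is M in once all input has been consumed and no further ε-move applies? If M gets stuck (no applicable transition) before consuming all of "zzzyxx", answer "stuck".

stuck

(p, zzzyxx, Z)
  ε-move, top Z: go to q, push YYZ → (q, zzzyxx, YYZ)
  ε-move, top Y: go to p, push ε → (p, zzzyxx, YZ)
  read z, top Y: go to p, push YY → (p, zzyxx, YYZ)
  read z, top Y: go to p, push YY → (p, zyxx, YYYZ)
  read z, top Y: go to p, push YY → (p, yxx, YYYYZ)
No transition for (p, y, top Y); M blocks with input yxx remaining.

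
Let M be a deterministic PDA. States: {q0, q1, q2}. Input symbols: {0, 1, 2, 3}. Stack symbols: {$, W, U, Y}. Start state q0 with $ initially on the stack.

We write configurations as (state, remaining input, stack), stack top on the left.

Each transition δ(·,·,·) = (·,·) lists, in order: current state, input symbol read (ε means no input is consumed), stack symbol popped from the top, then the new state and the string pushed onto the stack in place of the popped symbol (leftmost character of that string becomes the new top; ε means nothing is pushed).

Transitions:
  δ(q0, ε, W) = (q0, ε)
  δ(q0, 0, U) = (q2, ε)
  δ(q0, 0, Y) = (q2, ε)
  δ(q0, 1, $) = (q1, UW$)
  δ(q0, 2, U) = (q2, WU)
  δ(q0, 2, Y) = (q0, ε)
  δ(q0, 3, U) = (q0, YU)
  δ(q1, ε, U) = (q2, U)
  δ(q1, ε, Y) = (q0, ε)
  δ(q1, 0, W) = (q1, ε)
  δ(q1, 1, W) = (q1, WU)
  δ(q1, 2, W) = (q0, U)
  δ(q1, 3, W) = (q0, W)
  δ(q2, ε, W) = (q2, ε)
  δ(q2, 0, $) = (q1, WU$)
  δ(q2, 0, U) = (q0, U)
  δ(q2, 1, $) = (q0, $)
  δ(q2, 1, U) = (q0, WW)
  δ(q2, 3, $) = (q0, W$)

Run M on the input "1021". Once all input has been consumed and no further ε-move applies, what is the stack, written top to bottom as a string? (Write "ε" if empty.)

$

(q0, 1021, $) ⊢ (q1, 021, UW$) ⊢ (q2, 021, UW$) ⊢ (q0, 21, UW$) ⊢ (q2, 1, WUW$) ⊢ (q2, 1, UW$) ⊢ (q0, ε, WWW$) ⊢ (q0, ε, WW$) ⊢ (q0, ε, W$) ⊢ (q0, ε, $)
All input consumed in state q0 with stack $.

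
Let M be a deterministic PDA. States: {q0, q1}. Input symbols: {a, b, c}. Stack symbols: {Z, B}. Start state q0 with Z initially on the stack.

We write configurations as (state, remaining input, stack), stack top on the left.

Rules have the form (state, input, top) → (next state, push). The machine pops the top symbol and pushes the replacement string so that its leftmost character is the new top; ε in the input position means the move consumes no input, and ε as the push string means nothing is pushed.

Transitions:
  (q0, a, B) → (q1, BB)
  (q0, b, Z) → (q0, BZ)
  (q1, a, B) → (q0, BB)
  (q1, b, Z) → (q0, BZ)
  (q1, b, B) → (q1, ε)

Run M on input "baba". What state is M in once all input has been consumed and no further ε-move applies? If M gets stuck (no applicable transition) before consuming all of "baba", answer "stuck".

(q0, baba, Z)
  read b, top Z: go to q0, push BZ → (q0, aba, BZ)
  read a, top B: go to q1, push BB → (q1, ba, BBZ)
  read b, top B: go to q1, push ε → (q1, a, BZ)
  read a, top B: go to q0, push BB → (q0, ε, BBZ)
All input consumed; M is in state q0.

q0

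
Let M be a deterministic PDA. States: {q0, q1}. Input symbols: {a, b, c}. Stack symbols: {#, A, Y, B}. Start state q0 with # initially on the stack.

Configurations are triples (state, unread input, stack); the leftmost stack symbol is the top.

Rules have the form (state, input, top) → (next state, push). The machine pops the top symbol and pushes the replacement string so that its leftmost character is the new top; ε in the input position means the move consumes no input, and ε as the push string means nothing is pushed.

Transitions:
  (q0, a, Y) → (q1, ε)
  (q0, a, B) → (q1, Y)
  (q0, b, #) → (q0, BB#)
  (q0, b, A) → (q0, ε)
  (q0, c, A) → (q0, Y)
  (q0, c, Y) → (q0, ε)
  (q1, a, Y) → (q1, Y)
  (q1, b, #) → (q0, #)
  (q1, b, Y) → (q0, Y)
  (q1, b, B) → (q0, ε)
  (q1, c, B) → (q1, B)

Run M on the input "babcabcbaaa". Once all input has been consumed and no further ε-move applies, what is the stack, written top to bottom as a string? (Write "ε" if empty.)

YB#

(q0, babcabcbaaa, #)
  read b, top #: go to q0, push BB# → (q0, abcabcbaaa, BB#)
  read a, top B: go to q1, push Y → (q1, bcabcbaaa, YB#)
  read b, top Y: go to q0, push Y → (q0, cabcbaaa, YB#)
  read c, top Y: go to q0, push ε → (q0, abcbaaa, B#)
  read a, top B: go to q1, push Y → (q1, bcbaaa, Y#)
  read b, top Y: go to q0, push Y → (q0, cbaaa, Y#)
  read c, top Y: go to q0, push ε → (q0, baaa, #)
  read b, top #: go to q0, push BB# → (q0, aaa, BB#)
  read a, top B: go to q1, push Y → (q1, aa, YB#)
  read a, top Y: go to q1, push Y → (q1, a, YB#)
  read a, top Y: go to q1, push Y → (q1, ε, YB#)
All input consumed in state q1 with stack YB#.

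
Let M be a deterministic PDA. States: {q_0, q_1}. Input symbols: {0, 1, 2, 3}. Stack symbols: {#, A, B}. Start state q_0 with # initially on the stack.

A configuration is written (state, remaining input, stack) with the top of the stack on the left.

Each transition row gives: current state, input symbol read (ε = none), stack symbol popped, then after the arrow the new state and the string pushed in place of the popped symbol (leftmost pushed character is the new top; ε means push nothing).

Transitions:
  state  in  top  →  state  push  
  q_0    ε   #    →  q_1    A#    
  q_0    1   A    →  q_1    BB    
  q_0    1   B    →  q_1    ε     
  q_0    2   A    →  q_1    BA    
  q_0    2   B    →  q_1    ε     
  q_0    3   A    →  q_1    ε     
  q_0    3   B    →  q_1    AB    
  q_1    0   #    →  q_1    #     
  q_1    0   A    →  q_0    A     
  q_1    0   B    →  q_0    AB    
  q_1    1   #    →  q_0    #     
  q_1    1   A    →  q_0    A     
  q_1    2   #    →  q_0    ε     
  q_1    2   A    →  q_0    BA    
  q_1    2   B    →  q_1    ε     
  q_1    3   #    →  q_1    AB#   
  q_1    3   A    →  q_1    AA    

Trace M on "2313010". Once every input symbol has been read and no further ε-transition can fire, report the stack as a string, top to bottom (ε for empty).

ABBBA#

(q_0, 2313010, #)
  ε-move, top #: go to q_1, push A# → (q_1, 2313010, A#)
  read 2, top A: go to q_0, push BA → (q_0, 313010, BA#)
  read 3, top B: go to q_1, push AB → (q_1, 13010, ABA#)
  read 1, top A: go to q_0, push A → (q_0, 3010, ABA#)
  read 3, top A: go to q_1, push ε → (q_1, 010, BA#)
  read 0, top B: go to q_0, push AB → (q_0, 10, ABA#)
  read 1, top A: go to q_1, push BB → (q_1, 0, BBBA#)
  read 0, top B: go to q_0, push AB → (q_0, ε, ABBBA#)
All input consumed in state q_0 with stack ABBBA#.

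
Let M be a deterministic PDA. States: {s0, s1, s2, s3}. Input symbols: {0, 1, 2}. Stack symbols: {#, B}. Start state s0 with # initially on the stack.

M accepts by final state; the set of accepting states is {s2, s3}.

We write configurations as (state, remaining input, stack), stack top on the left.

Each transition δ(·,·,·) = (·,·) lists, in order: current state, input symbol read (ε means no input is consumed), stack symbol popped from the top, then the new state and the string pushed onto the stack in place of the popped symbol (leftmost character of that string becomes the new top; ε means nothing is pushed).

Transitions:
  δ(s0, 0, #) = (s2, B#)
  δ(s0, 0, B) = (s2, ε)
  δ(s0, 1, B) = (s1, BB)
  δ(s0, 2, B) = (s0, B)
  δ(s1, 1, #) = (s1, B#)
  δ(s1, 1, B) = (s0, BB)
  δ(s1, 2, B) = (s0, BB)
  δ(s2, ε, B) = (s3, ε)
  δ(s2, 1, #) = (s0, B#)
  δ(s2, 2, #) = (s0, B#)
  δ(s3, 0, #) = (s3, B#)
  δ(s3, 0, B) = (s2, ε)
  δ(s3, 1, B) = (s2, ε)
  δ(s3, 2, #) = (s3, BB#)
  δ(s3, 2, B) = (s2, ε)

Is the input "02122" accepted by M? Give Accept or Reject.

Accept

(s0, 02122, #)
  read 0, top #: go to s2, push B# → (s2, 2122, B#)
  ε-move, top B: go to s3, push ε → (s3, 2122, #)
  read 2, top #: go to s3, push BB# → (s3, 122, BB#)
  read 1, top B: go to s2, push ε → (s2, 22, B#)
  ε-move, top B: go to s3, push ε → (s3, 22, #)
  read 2, top #: go to s3, push BB# → (s3, 2, BB#)
  read 2, top B: go to s2, push ε → (s2, ε, B#)
All input consumed; state s2 ∈ F.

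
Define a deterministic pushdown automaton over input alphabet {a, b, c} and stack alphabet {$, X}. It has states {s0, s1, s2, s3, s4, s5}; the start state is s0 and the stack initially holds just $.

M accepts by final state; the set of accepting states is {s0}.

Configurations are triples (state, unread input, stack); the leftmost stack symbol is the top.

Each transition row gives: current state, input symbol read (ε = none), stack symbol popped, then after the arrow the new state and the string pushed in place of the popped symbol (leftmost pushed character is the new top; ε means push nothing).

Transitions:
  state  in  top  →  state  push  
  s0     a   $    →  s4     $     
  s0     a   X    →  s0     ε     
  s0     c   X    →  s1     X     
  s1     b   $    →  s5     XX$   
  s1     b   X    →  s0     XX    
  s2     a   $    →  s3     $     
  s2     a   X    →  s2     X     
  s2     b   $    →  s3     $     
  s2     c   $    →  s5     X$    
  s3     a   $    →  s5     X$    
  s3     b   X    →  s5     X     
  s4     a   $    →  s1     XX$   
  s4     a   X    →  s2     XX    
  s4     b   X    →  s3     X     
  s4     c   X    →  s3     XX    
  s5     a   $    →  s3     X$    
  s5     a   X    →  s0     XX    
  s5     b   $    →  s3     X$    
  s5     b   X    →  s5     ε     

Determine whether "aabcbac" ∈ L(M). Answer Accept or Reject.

(s0, aabcbac, $) ⊢ (s4, abcbac, $) ⊢ (s1, bcbac, XX$) ⊢ (s0, cbac, XXX$) ⊢ (s1, bac, XXX$) ⊢ (s0, ac, XXXX$) ⊢ (s0, c, XXX$) ⊢ (s1, ε, XXX$)
All input consumed; state s1 ∉ F and no further ε-move applies.

Reject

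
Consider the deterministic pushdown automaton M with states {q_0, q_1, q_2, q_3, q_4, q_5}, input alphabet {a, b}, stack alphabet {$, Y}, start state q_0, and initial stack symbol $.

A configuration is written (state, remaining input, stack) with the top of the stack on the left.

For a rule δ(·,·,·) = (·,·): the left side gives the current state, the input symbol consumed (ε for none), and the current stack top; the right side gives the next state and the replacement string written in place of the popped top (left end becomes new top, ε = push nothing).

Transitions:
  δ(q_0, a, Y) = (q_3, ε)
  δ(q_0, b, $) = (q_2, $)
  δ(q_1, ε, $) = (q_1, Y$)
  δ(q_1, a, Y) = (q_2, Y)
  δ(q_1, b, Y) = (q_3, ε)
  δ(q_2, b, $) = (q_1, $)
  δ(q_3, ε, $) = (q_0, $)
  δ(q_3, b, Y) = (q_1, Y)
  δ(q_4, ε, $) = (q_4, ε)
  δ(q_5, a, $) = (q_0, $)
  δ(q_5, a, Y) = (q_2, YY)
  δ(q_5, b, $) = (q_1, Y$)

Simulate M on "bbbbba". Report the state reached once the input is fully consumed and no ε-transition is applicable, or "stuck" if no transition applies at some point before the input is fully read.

q_2

(q_0, bbbbba, $)
  read b, top $: go to q_2, push $ → (q_2, bbbba, $)
  read b, top $: go to q_1, push $ → (q_1, bbba, $)
  ε-move, top $: go to q_1, push Y$ → (q_1, bbba, Y$)
  read b, top Y: go to q_3, push ε → (q_3, bba, $)
  ε-move, top $: go to q_0, push $ → (q_0, bba, $)
  read b, top $: go to q_2, push $ → (q_2, ba, $)
  read b, top $: go to q_1, push $ → (q_1, a, $)
  ε-move, top $: go to q_1, push Y$ → (q_1, a, Y$)
  read a, top Y: go to q_2, push Y → (q_2, ε, Y$)
All input consumed; M is in state q_2.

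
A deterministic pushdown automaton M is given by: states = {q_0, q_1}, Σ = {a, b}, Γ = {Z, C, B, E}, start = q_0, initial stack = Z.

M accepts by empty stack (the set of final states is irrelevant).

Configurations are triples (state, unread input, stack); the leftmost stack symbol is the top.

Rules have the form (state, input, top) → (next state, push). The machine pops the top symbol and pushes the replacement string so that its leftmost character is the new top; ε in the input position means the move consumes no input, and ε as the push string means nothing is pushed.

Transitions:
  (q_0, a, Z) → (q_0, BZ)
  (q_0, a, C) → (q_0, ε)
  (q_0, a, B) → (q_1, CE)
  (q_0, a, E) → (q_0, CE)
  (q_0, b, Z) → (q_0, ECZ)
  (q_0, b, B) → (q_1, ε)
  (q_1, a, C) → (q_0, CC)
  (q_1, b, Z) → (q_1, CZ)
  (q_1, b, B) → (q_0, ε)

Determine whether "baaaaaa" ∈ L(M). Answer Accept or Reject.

(q_0, baaaaaa, Z)
  read b, top Z: go to q_0, push ECZ → (q_0, aaaaaa, ECZ)
  read a, top E: go to q_0, push CE → (q_0, aaaaa, CECZ)
  read a, top C: go to q_0, push ε → (q_0, aaaa, ECZ)
  read a, top E: go to q_0, push CE → (q_0, aaa, CECZ)
  read a, top C: go to q_0, push ε → (q_0, aa, ECZ)
  read a, top E: go to q_0, push CE → (q_0, a, CECZ)
  read a, top C: go to q_0, push ε → (q_0, ε, ECZ)
All input consumed; stack is ECZ, not empty, and no further ε-move applies.

Reject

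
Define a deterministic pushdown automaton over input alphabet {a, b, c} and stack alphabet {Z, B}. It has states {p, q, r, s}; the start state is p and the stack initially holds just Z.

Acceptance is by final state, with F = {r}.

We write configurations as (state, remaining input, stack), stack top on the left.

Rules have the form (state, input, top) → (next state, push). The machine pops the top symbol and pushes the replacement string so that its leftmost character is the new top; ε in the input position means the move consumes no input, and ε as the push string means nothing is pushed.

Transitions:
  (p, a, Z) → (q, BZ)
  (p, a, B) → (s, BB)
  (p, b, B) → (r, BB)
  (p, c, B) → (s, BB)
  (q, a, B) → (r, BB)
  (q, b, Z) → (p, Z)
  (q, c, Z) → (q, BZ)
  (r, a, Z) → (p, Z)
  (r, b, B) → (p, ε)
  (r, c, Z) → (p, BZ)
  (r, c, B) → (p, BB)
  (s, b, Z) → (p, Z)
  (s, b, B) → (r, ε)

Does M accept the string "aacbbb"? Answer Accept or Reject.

(p, aacbbb, Z)
  read a, top Z: go to q, push BZ → (q, acbbb, BZ)
  read a, top B: go to r, push BB → (r, cbbb, BBZ)
  read c, top B: go to p, push BB → (p, bbb, BBBZ)
  read b, top B: go to r, push BB → (r, bb, BBBBZ)
  read b, top B: go to p, push ε → (p, b, BBBZ)
  read b, top B: go to r, push BB → (r, ε, BBBBZ)
All input consumed; state r ∈ F.

Accept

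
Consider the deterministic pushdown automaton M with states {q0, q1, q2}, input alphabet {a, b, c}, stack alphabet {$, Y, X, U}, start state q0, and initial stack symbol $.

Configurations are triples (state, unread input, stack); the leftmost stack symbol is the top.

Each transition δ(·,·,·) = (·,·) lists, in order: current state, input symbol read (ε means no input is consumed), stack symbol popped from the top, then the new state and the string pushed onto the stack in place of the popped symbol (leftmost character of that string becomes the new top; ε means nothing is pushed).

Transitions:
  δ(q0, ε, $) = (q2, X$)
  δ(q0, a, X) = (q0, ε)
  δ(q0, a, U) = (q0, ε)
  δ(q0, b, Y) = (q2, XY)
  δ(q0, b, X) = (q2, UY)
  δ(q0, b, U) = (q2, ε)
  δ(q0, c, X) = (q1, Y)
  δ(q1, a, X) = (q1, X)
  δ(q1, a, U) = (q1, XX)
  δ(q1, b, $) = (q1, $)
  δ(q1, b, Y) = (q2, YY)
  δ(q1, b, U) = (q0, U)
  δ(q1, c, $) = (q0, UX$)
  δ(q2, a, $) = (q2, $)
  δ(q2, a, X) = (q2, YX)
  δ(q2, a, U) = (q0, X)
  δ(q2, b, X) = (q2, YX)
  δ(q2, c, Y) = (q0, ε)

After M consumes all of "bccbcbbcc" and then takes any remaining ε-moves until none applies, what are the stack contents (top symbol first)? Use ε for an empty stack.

YY$

(q0, bccbcbbcc, $)
  ε-move, top $: go to q2, push X$ → (q2, bccbcbbcc, X$)
  read b, top X: go to q2, push YX → (q2, ccbcbbcc, YX$)
  read c, top Y: go to q0, push ε → (q0, cbcbbcc, X$)
  read c, top X: go to q1, push Y → (q1, bcbbcc, Y$)
  read b, top Y: go to q2, push YY → (q2, cbbcc, YY$)
  read c, top Y: go to q0, push ε → (q0, bbcc, Y$)
  read b, top Y: go to q2, push XY → (q2, bcc, XY$)
  read b, top X: go to q2, push YX → (q2, cc, YXY$)
  read c, top Y: go to q0, push ε → (q0, c, XY$)
  read c, top X: go to q1, push Y → (q1, ε, YY$)
All input consumed in state q1 with stack YY$.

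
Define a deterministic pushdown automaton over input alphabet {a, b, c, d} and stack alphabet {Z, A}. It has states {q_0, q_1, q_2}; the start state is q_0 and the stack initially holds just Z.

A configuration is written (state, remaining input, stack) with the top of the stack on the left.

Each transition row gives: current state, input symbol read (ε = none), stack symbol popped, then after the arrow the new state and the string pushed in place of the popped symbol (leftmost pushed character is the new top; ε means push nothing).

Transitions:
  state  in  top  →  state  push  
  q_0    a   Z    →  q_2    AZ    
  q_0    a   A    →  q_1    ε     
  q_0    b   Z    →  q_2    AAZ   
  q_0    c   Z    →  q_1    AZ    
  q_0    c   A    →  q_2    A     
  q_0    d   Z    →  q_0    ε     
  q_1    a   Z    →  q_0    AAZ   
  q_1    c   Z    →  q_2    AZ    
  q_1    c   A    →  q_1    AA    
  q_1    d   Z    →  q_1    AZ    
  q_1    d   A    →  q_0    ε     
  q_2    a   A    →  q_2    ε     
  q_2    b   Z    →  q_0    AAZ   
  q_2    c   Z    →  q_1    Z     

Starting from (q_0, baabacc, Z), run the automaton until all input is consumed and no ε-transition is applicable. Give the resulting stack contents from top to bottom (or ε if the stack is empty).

(q_0, baabacc, Z) ⊢ (q_2, aabacc, AAZ) ⊢ (q_2, abacc, AZ) ⊢ (q_2, bacc, Z) ⊢ (q_0, acc, AAZ) ⊢ (q_1, cc, AZ) ⊢ (q_1, c, AAZ) ⊢ (q_1, ε, AAAZ)
All input consumed in state q_1 with stack AAAZ.

AAAZ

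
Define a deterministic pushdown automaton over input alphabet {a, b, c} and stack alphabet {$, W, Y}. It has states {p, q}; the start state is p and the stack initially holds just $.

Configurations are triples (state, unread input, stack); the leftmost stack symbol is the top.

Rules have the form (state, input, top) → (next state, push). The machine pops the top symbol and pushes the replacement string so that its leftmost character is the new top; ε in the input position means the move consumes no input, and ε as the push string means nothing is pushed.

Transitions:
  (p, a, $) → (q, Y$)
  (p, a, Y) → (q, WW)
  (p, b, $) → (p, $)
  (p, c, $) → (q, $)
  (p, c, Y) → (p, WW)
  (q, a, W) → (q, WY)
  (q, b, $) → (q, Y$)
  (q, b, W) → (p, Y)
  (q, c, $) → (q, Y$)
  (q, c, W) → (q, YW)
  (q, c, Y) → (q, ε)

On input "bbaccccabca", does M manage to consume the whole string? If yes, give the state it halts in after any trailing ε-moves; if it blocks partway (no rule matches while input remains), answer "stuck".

(p, bbaccccabca, $) ⊢ (p, baccccabca, $) ⊢ (p, accccabca, $) ⊢ (q, ccccabca, Y$) ⊢ (q, cccabca, $) ⊢ (q, ccabca, Y$) ⊢ (q, cabca, $) ⊢ (q, abca, Y$)
No transition for (q, a, top Y); M blocks with input abca remaining.

stuck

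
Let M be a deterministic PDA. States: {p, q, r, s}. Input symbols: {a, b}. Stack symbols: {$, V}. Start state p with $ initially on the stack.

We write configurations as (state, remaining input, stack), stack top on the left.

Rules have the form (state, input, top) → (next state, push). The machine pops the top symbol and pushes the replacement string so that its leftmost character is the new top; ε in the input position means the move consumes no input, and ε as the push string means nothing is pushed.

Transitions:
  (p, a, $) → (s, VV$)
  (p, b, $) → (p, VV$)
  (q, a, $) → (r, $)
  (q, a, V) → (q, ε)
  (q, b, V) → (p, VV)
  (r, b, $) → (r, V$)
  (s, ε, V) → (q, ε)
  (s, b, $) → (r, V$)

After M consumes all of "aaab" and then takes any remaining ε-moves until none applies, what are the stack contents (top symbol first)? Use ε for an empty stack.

(p, aaab, $)
  read a, top $: go to s, push VV$ → (s, aab, VV$)
  ε-move, top V: go to q, push ε → (q, aab, V$)
  read a, top V: go to q, push ε → (q, ab, $)
  read a, top $: go to r, push $ → (r, b, $)
  read b, top $: go to r, push V$ → (r, ε, V$)
All input consumed in state r with stack V$.

V$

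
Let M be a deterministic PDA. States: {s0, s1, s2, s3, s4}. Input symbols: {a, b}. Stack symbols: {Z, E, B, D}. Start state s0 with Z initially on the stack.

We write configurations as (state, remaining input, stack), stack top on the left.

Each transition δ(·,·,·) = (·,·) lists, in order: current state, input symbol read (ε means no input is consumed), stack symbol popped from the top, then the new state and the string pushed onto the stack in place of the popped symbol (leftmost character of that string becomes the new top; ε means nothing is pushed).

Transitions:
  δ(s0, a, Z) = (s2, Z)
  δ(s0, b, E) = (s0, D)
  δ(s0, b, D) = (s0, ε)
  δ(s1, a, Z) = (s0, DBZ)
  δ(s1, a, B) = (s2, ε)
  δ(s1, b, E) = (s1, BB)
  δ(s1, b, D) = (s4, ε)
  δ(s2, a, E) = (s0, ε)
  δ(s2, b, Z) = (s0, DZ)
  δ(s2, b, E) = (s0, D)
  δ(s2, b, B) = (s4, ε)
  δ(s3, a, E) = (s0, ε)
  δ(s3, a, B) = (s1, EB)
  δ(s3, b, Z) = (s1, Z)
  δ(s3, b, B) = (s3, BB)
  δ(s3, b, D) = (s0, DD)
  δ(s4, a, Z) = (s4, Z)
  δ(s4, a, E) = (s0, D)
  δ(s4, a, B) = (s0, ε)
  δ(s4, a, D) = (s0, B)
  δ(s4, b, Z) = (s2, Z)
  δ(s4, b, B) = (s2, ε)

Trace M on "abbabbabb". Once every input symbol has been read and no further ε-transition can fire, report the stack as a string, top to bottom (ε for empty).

(s0, abbabbabb, Z)
  read a, top Z: go to s2, push Z → (s2, bbabbabb, Z)
  read b, top Z: go to s0, push DZ → (s0, babbabb, DZ)
  read b, top D: go to s0, push ε → (s0, abbabb, Z)
  read a, top Z: go to s2, push Z → (s2, bbabb, Z)
  read b, top Z: go to s0, push DZ → (s0, babb, DZ)
  read b, top D: go to s0, push ε → (s0, abb, Z)
  read a, top Z: go to s2, push Z → (s2, bb, Z)
  read b, top Z: go to s0, push DZ → (s0, b, DZ)
  read b, top D: go to s0, push ε → (s0, ε, Z)
All input consumed in state s0 with stack Z.

Z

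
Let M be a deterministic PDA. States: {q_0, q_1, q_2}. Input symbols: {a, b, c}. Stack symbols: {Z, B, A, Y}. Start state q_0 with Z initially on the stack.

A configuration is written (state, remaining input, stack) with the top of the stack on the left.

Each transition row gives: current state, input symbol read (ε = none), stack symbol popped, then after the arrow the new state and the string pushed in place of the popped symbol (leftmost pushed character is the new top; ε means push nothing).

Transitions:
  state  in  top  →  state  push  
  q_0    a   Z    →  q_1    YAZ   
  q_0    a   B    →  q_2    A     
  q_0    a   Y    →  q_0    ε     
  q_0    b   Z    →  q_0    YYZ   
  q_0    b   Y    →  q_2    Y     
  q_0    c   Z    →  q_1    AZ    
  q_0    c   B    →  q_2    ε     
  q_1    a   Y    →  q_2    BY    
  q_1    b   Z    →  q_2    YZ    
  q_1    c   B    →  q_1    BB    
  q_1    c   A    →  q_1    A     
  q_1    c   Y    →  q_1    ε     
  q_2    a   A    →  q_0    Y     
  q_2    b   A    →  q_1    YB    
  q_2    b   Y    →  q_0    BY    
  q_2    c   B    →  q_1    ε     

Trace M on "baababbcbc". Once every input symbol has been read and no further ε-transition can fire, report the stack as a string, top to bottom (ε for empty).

(q_0, baababbcbc, Z)
  read b, top Z: go to q_0, push YYZ → (q_0, aababbcbc, YYZ)
  read a, top Y: go to q_0, push ε → (q_0, ababbcbc, YZ)
  read a, top Y: go to q_0, push ε → (q_0, babbcbc, Z)
  read b, top Z: go to q_0, push YYZ → (q_0, abbcbc, YYZ)
  read a, top Y: go to q_0, push ε → (q_0, bbcbc, YZ)
  read b, top Y: go to q_2, push Y → (q_2, bcbc, YZ)
  read b, top Y: go to q_0, push BY → (q_0, cbc, BYZ)
  read c, top B: go to q_2, push ε → (q_2, bc, YZ)
  read b, top Y: go to q_0, push BY → (q_0, c, BYZ)
  read c, top B: go to q_2, push ε → (q_2, ε, YZ)
All input consumed in state q_2 with stack YZ.

YZ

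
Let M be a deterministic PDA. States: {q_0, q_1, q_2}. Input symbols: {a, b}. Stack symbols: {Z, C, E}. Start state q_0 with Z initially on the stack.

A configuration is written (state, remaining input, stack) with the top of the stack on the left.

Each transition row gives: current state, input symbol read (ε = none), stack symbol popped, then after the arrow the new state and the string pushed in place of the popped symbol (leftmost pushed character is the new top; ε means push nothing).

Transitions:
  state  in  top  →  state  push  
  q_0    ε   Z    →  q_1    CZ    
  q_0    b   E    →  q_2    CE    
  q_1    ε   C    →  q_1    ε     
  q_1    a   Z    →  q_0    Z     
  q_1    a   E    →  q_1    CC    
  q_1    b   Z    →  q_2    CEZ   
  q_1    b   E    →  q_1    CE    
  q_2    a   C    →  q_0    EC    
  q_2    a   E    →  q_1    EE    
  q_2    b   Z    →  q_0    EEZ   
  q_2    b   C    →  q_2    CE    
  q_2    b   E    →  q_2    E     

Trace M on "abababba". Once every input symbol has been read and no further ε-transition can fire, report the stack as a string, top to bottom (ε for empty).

(q_0, abababba, Z)
  ε-move, top Z: go to q_1, push CZ → (q_1, abababba, CZ)
  ε-move, top C: go to q_1, push ε → (q_1, abababba, Z)
  read a, top Z: go to q_0, push Z → (q_0, bababba, Z)
  ε-move, top Z: go to q_1, push CZ → (q_1, bababba, CZ)
  ε-move, top C: go to q_1, push ε → (q_1, bababba, Z)
  read b, top Z: go to q_2, push CEZ → (q_2, ababba, CEZ)
  read a, top C: go to q_0, push EC → (q_0, babba, ECEZ)
  read b, top E: go to q_2, push CE → (q_2, abba, CECEZ)
  read a, top C: go to q_0, push EC → (q_0, bba, ECECEZ)
  read b, top E: go to q_2, push CE → (q_2, ba, CECECEZ)
  read b, top C: go to q_2, push CE → (q_2, a, CEECECEZ)
  read a, top C: go to q_0, push EC → (q_0, ε, ECEECECEZ)
All input consumed in state q_0 with stack ECEECECEZ.

ECEECECEZ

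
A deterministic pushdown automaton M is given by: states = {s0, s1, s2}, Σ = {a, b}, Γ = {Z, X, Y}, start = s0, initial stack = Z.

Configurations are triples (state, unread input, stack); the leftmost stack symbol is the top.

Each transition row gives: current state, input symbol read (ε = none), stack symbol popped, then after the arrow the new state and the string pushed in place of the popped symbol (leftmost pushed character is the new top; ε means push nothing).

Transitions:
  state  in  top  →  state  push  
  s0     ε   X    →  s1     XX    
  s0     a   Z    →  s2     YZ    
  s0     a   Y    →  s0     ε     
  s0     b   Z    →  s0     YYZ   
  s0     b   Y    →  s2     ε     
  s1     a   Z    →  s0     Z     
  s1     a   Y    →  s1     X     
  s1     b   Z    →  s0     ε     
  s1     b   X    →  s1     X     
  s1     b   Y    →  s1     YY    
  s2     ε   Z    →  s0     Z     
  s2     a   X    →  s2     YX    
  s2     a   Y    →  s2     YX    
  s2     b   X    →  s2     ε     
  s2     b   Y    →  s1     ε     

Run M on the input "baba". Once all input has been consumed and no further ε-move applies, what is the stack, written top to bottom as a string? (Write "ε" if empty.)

(s0, baba, Z)
  read b, top Z: go to s0, push YYZ → (s0, aba, YYZ)
  read a, top Y: go to s0, push ε → (s0, ba, YZ)
  read b, top Y: go to s2, push ε → (s2, a, Z)
  ε-move, top Z: go to s0, push Z → (s0, a, Z)
  read a, top Z: go to s2, push YZ → (s2, ε, YZ)
All input consumed in state s2 with stack YZ.

YZ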